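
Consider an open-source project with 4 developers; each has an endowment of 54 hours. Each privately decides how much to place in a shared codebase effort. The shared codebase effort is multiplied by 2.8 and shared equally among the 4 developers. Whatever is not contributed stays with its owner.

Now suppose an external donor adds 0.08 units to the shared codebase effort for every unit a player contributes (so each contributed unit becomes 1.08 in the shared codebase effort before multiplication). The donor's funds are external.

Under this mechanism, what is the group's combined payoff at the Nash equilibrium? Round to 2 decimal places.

216.00 hours

Even with the mechanism, each unit contributed returns only 2.8 × 1.08 / 4 = 0.7560 per unit of net cost, so contributing nothing is still dominant.
At the Nash equilibrium no one contributes; group total payoff = 4 × 54 = 216.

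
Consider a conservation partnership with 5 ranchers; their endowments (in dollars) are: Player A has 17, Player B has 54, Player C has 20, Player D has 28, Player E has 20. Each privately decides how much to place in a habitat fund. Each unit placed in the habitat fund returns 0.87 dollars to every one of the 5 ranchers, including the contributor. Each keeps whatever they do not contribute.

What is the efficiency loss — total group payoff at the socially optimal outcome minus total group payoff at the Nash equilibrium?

The private return per contributed unit is 0.87 < 1 for everyone, so the Nash equilibrium is zero contribution and the group total is Σ E_j = 17 + 54 + 20 + 28 + 20 = 139.
Each contributed unit returns 4.350 to the group, so the social optimum is full contribution by everyone: group total = 4.350 × 139 = 604.65.
Efficiency loss = (4.350 − 1) × 139 = 465.65.

465.65 dollars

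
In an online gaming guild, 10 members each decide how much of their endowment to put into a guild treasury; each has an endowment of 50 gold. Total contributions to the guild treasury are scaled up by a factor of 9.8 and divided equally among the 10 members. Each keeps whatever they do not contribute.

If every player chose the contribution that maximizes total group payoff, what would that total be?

4900.00 gold

Each contributed unit returns 9.800 to the group as a whole (0.9800 to each of 10 players), which exceeds 1, so the social optimum is full contribution: group total = 9.800 × 500 = 4900.00.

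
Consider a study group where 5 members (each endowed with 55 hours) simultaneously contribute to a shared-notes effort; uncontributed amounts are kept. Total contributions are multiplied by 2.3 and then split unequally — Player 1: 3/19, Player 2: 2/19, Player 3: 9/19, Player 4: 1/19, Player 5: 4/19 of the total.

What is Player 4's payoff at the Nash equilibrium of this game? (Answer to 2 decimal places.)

Player j's private return per contributed unit is 2.3 × (j's share). Contributing is weakly dominant for j when that share is at least 1/2.3 = 0.4348, and contributing 0 is dominant otherwise.
Only Player 3 (9/19) clears that bar, contributing 55; the remaining 4 contribute 0. Total contributed: 55.
Player 4 keeps 55 and receives 2.3 × 55 × 1/19 = 6.66 from the shared-notes effort, for a payoff of 61.66.

61.66 hours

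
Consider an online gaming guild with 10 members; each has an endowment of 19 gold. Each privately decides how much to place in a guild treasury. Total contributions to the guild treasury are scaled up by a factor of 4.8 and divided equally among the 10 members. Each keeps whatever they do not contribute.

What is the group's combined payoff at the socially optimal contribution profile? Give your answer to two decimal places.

912.00 gold

Each contributed unit returns 4.800 to the group as a whole (0.4800 to each of 10 players), which exceeds 1, so the social optimum is full contribution: group total = 4.800 × 190 = 912.00.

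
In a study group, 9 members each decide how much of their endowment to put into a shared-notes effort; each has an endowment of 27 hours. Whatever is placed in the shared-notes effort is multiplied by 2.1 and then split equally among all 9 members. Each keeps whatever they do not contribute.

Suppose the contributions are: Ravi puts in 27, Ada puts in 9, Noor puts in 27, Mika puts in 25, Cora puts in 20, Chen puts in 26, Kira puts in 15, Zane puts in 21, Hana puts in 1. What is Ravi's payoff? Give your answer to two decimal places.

39.90 hours

Total contributed: 27 + 9 + 27 + 25 + 20 + 26 + 15 + 21 + 1 = 171.
Each receives 2.1 × 171 / 9 = 39.90 from the shared-notes effort.
Ravi keeps 27 − 27 = 0, so Ravi's payoff is 0 + 39.90 = 39.90.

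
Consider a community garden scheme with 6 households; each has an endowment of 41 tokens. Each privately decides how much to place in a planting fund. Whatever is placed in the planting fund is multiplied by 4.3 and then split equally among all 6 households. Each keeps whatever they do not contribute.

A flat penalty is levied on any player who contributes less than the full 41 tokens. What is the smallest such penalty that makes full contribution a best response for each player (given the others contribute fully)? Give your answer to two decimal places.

Given the others contribute fully, the best deviation is to contribute 0 (any partial contribution still incurs the fine and gives up units whose private return 0.7167 is below 1).
Deviating from 41 to 0 saves 41 tokens but forfeits the deviator's share of the drop in the planting fund: 4.3/6 × 41 = 29.38.
So the deviation gain is 41 − 29.38 = 11.62, and the fine must be at least 11.62 tokens to wipe it out.

11.62 tokens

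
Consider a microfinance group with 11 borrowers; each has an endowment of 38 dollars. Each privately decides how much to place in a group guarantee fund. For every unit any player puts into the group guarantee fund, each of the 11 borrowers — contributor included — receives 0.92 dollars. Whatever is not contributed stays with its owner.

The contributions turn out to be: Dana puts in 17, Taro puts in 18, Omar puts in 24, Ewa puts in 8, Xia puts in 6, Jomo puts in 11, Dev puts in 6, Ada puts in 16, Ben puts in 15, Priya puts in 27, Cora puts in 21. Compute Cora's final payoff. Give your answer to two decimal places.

Total contributed: 17 + 18 + 24 + 8 + 6 + 11 + 6 + 16 + 15 + 27 + 21 = 169.
Each receives 0.92 × 169 = 155.48 from the group guarantee fund.
Cora keeps 38 − 21 = 17, so Cora's payoff is 17 + 155.48 = 172.48.

172.48 dollars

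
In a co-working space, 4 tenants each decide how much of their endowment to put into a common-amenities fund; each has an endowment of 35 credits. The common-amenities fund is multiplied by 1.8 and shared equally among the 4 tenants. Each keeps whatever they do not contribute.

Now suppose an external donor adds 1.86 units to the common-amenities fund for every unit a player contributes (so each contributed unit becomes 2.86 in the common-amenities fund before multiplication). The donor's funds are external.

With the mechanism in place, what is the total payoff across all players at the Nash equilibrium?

720.72 credits

With the mechanism, a contributed unit returns 1.8 × 2.86 / 4 = 1.2870 per unit of net cost to the contributor — now above 1 — so contributing fully is weakly dominant for every player.
At the Nash equilibrium everyone contributes 35. Group total payoff = 1.8 × 2.86 × 140 = 720.72.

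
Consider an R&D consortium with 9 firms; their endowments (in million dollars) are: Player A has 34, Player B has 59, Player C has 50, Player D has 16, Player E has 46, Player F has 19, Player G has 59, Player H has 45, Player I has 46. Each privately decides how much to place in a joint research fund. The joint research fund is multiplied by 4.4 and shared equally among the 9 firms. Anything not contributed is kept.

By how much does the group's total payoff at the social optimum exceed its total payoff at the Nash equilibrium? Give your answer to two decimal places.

1271.60 million dollars

The private return per contributed unit is 4.4/9 = 0.4889 < 1 for every player regardless of endowment, so the Nash equilibrium is zero contribution and the group total is Σ E_j = 34 + 59 + 50 + 16 + 46 + 19 + 59 + 45 + 46 = 374.
Each contributed unit returns 4.400 to the group, so the social optimum is full contribution by everyone: group total = 4.400 × 374 = 1645.60.
Efficiency loss = (4.400 − 1) × 374 = 1271.60.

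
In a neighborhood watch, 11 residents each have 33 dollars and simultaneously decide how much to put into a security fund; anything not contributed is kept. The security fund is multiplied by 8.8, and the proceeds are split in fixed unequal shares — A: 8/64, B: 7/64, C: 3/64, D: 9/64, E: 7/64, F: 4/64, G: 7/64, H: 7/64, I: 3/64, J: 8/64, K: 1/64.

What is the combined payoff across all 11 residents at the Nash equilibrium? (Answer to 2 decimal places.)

A player with share s gets back 8.8·s per unit contributed, so full contribution is dominant for anyone with s > 1/8.8 = 0.1136 and zero contribution is dominant for anyone below.
The shares above 0.1136 belong to A, D and J, contributing 33 each; the remaining 8 contribute 0. Total contributed: 99.
The security fund pays out 8.8 × 99 = 871.20 in total (split across the unequal shares, but the aggregate is all that matters for the group sum).
The 8 free-riders keep 33 each, adding 264. Group total = 264 + 871.20 = 1135.20.

1135.20 dollars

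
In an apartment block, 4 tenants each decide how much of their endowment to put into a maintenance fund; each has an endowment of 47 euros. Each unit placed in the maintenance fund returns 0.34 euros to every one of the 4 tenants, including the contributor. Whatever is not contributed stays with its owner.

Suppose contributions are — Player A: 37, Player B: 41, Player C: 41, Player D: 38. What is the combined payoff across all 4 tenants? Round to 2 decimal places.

Total contributed: 37 + 41 + 41 + 38 = 157; total kept: 4 × 47 − 157 = 31.
The maintenance fund pays out 0.34 × 4 × 157 = 213.52 in aggregate.
Group total = 31 + 213.52 = 244.52.

244.52 euros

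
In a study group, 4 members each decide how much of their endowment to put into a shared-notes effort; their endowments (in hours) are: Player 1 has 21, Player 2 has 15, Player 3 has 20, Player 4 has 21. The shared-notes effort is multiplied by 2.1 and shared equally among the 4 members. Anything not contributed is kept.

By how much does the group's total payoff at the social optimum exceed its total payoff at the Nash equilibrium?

The private return per contributed unit is 2.1/4 = 0.5250 < 1 for every player regardless of endowment, so the Nash equilibrium is zero contribution and the group total is Σ E_j = 21 + 15 + 20 + 21 = 77.
Each contributed unit returns 2.100 to the group, so the social optimum is full contribution by everyone: group total = 2.100 × 77 = 161.70.
Efficiency loss = (2.100 − 1) × 77 = 84.70.

84.70 hours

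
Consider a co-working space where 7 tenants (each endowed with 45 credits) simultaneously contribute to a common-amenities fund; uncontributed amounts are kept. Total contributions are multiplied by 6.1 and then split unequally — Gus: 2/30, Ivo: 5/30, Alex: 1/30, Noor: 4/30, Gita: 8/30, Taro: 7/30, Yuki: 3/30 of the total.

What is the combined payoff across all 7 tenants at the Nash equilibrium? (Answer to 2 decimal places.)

1003.50 credits

Player j's private return per contributed unit is 6.1 × (j's share). Contributing is weakly dominant for j when that share is at least 1/6.1 = 0.1639, and contributing 0 is dominant otherwise.
Ivo, Gita and Taro clear that bar, contributing 45 each; the remaining 4 contribute 0. Total contributed: 135.
The common-amenities fund pays out 6.1 × 135 = 823.50 in total (split across the unequal shares, but the aggregate is all that matters for the group sum).
The 4 free-riders keep 45 each, adding 180. Group total = 180 + 823.50 = 1003.50.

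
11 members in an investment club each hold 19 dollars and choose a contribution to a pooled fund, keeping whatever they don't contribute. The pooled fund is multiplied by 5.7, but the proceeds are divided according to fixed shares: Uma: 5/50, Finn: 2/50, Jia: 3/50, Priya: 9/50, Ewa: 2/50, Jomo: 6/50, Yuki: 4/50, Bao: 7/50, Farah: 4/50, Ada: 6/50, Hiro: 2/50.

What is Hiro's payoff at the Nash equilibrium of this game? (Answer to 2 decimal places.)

Player j's private return per contributed unit is 5.7 × (j's share). Contributing is weakly dominant for j when that share is at least 1/5.7 = 0.1754, and contributing 0 is dominant otherwise.
The only share above 0.1754 is Priya's 9/50, contributing 19; the remaining 10 contribute 0. Total contributed: 19.
Hiro keeps 19 and receives 5.7 × 19 × 2/50 = 4.33 from the pooled fund, for a payoff of 23.33.

23.33 dollars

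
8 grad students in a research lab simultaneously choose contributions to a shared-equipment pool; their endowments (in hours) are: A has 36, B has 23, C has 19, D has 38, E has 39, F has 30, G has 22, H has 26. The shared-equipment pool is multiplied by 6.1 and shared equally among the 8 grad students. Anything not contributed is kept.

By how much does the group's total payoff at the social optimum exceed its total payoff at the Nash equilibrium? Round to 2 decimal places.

1188.30 hours

The private return per contributed unit is 6.1/8 = 0.7625 < 1 for every player regardless of endowment, so the Nash equilibrium is zero contribution and the group total is Σ E_j = 36 + 23 + 19 + 38 + 39 + 30 + 22 + 26 = 233.
Each contributed unit returns 6.100 to the group, so the social optimum is full contribution by everyone: group total = 6.100 × 233 = 1421.30.
Efficiency loss = (6.100 − 1) × 233 = 1188.30.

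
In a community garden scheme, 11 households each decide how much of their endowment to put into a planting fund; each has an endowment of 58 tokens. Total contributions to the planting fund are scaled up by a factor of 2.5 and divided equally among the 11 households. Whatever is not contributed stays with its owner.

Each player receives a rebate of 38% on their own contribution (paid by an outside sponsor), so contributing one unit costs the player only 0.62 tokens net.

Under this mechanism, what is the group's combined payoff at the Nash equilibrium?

Even with the mechanism, each unit contributed returns only (2.5/11) / 0.62 = 0.3666 per unit of net cost, so contributing nothing is still dominant.
Everyone keeps their endowment and the group total is 11 × 58 = 638.

638.00 tokens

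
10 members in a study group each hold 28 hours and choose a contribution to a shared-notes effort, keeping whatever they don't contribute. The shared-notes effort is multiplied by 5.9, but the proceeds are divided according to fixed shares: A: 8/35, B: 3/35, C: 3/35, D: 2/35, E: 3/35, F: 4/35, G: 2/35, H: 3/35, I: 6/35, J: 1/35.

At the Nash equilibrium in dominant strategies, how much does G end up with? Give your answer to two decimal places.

46.88 hours

Player j's private return per contributed unit is 5.9 × (j's share). Contributing is weakly dominant for j when that share is at least 1/5.9 = 0.1695, and contributing 0 is dominant otherwise.
A and I clear that bar, contributing 28 each; the remaining 8 contribute 0. Total contributed: 56.
G keeps 28 and receives 5.9 × 56 × 2/35 = 18.88 from the shared-notes effort, for a payoff of 46.88.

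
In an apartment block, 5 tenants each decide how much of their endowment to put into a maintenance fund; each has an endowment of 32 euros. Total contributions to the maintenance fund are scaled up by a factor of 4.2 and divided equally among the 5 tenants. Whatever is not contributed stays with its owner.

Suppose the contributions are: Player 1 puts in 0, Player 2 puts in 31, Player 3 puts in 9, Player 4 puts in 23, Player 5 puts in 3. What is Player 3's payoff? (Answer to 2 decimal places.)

78.44 euros

Total contributed: 0 + 31 + 9 + 23 + 3 = 66.
Each receives 4.2 × 66 / 5 = 55.44 from the maintenance fund.
Player 3 keeps 32 − 9 = 23, so Player 3's payoff is 23 + 55.44 = 78.44.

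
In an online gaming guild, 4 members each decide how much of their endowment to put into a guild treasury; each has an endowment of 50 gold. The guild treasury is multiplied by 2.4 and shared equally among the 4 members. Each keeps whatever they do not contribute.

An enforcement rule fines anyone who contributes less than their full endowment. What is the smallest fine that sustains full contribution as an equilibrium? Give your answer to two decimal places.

Given the others contribute fully, the best deviation is to contribute 0 (any partial contribution still incurs the fine and gives up units whose private return 0.6000 is below 1).
Deviating from 50 to 0 saves 50 gold but forfeits the deviator's share of the drop in the guild treasury: 2.4/4 × 50 = 30.00.
So the deviation gain is 50 − 30.00 = 20.00, and the fine must be at least 20.00 gold to wipe it out.

20.00 gold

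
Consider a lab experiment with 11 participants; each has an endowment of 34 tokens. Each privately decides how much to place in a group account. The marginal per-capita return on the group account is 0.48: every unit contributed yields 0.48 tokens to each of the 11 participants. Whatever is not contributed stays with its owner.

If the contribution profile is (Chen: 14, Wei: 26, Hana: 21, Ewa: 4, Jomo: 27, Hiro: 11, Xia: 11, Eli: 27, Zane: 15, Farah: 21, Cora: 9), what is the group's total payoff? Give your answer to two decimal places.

1170.08 tokens

Total contributed: 14 + 26 + 21 + 4 + 27 + 11 + 11 + 27 + 15 + 21 + 9 = 186; total kept: 11 × 34 − 186 = 188.
The group account pays out 0.48 × 11 × 186 = 982.08 in aggregate.
Group total = 188 + 982.08 = 1170.08.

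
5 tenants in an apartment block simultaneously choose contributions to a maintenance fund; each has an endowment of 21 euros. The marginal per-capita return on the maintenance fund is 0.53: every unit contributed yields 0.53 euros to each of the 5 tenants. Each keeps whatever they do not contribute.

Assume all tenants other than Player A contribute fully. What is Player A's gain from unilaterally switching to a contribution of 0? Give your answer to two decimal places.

9.87 euros

Switching from a contribution of 21 to 0 lets Player A keep an extra 21 euros, but lowers the maintenance fund by 21, which costs Player A their own share of that drop: 0.53 × 21 = 11.13.
Net gain = 21 − 11.13 = 9.87. The private return per contributed unit (0.53) is below 1, so free-riding is indeed the best response regardless of what the others do.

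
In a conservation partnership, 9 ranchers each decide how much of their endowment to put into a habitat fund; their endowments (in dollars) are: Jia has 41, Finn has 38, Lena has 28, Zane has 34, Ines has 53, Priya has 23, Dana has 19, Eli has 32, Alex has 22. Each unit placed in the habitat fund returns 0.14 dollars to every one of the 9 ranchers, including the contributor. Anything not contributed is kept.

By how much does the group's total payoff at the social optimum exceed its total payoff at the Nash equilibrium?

75.40 dollars

The private return per contributed unit is 0.14 < 1 for everyone, so the Nash equilibrium is zero contribution and the group total is Σ E_j = 41 + 38 + 28 + 34 + 53 + 23 + 19 + 32 + 22 = 290.
Each contributed unit returns 1.260 to the group, so the social optimum is full contribution by everyone: group total = 1.260 × 290 = 365.40.
Efficiency loss = (1.260 − 1) × 290 = 75.40.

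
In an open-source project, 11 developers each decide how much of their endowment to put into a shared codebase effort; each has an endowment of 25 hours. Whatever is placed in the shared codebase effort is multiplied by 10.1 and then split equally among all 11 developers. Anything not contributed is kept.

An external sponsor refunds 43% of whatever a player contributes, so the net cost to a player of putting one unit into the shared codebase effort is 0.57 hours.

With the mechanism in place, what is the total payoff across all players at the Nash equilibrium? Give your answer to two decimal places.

2895.75 hours

With the mechanism, a contributed unit returns (10.1/11) / 0.57 = 1.6108 per unit of net cost to the contributor — now above 1 — so contributing fully is weakly dominant for every player.
At the Nash equilibrium everyone contributes 25. Group total payoff = 11 × (25 × 0.43 + 10.1 × 25) = 2895.75.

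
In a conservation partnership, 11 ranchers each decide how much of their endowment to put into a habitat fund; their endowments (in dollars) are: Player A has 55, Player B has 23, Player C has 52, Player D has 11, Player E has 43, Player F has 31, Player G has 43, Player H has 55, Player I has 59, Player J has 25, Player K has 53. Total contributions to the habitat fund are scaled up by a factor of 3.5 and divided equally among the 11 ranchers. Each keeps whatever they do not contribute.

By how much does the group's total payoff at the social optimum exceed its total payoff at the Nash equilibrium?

The private return per contributed unit is 3.5/11 = 0.3182 < 1 for every player regardless of endowment, so the Nash equilibrium is zero contribution and the group total is Σ E_j = 55 + 23 + 52 + 11 + 43 + 31 + 43 + 55 + 59 + 25 + 53 = 450.
Each contributed unit returns 3.500 to the group, so the social optimum is full contribution by everyone: group total = 3.500 × 450 = 1575.00.
Efficiency loss = (3.500 − 1) × 450 = 1125.00.

1125.00 dollars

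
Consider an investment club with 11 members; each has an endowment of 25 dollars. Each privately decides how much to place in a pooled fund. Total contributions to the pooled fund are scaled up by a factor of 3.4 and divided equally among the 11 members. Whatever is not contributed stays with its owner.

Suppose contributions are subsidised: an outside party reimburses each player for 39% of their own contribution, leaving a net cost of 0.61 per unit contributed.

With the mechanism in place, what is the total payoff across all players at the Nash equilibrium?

The effective private return is (3.4/11) / 0.61 = 0.5067, which is still under 1, so the mechanism doesn't change anyone's dominant strategy: zero contribution.
At the Nash equilibrium no one contributes; group total payoff = 11 × 25 = 275.

275.00 dollars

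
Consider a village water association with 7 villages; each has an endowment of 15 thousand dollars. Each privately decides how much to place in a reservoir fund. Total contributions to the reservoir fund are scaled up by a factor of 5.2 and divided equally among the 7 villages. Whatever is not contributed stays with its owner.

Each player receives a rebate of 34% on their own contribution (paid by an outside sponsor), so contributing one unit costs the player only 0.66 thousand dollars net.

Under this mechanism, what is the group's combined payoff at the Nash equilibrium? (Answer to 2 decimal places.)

581.70 thousand dollars

With the mechanism, a contributed unit returns (5.2/7) / 0.66 = 1.1255 per unit of net cost to the contributor — now above 1 — so contributing fully is weakly dominant for every player.
At the Nash equilibrium everyone contributes 15. Group total payoff = 7 × (15 × 0.34 + 5.2 × 15) = 581.70.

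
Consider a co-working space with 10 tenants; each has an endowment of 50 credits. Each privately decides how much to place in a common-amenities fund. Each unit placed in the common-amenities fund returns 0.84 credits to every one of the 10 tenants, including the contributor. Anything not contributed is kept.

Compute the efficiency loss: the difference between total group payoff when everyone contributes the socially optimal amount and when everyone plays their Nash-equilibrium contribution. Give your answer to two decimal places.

3700.00 credits

The private return per contributed unit is 0.84 < 1, so contributing 0 is dominant for every player. At the Nash equilibrium everyone keeps their 50, and the group total is 10 × 50 = 500.
Each contributed unit returns 8.400 to the group as a whole (0.84 to each of 10 players), which exceeds 1, so the social optimum is full contribution: group total = 8.400 × 500 = 4200.00.
Efficiency loss = 4200.00 − 500 = 3700.00.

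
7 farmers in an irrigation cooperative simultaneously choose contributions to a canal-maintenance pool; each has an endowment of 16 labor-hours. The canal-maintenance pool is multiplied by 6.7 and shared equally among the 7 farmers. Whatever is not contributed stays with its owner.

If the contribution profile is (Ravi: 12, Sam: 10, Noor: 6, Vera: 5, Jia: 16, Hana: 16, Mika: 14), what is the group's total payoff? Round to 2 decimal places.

Total contributed: 12 + 10 + 6 + 5 + 16 + 16 + 14 = 79; total kept: 7 × 16 − 79 = 33.
The canal-maintenance pool pays out 6.7 × 79 = 529.30 in aggregate.
Group total = 33 + 529.30 = 562.30.

562.30 labor-hours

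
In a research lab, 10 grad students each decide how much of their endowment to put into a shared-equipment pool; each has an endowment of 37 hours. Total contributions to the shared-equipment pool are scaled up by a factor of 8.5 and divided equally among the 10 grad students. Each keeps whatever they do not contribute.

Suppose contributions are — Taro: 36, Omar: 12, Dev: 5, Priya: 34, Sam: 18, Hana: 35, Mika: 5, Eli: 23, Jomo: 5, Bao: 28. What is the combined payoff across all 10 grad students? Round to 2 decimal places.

Total contributed: 36 + 12 + 5 + 34 + 18 + 35 + 5 + 23 + 5 + 28 = 201; total kept: 10 × 37 − 201 = 169.
The shared-equipment pool pays out 8.5 × 201 = 1708.50 in aggregate.
Group total = 169 + 1708.50 = 1877.50.

1877.50 hours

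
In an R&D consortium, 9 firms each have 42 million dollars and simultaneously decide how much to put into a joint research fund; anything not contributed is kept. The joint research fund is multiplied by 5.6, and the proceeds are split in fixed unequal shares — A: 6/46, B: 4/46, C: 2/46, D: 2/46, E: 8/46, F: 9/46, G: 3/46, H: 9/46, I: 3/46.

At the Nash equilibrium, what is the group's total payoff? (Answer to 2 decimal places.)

764.40 million dollars

Each unit j contributes comes back to j as 5.6 × (j's share), so j prefers to contribute only if that share exceeds 1/5.6 = 0.1786; otherwise keeping the unit dominates.
F and H are above the threshold, contributing 42 each; the remaining 7 contribute 0. Total contributed: 84.
The joint research fund pays out 5.6 × 84 = 470.40 in total (split across the unequal shares, but the aggregate is all that matters for the group sum).
The 7 free-riders keep 42 each, adding 294. Group total = 294 + 470.40 = 764.40.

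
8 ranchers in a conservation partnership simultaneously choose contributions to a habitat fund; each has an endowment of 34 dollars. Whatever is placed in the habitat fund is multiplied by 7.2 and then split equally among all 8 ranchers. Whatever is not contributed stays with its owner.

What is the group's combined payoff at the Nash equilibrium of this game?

Each contributed unit returns 7.2/8 = 0.9000 to its contributor — below 1 — so contributing 0 is dominant for every player. At the Nash equilibrium everyone keeps their 34, and the group total is 8 × 34 = 272.

272.00 dollars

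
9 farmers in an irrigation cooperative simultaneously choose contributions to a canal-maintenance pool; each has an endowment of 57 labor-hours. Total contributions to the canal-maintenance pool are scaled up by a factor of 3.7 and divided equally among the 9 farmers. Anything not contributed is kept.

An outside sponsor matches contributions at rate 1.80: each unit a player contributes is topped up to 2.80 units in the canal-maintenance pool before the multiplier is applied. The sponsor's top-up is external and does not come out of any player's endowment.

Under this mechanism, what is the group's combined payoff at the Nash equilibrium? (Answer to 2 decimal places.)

5314.68 labor-hours

With the mechanism, a contributed unit returns 3.7 × 2.80 / 9 = 1.1511 per unit of net cost to the contributor — now above 1 — so contributing fully is weakly dominant for every player.
So the Nash equilibrium is full contribution by all 9; the group earns 3.7 × 2.80 × 513 = 5314.68.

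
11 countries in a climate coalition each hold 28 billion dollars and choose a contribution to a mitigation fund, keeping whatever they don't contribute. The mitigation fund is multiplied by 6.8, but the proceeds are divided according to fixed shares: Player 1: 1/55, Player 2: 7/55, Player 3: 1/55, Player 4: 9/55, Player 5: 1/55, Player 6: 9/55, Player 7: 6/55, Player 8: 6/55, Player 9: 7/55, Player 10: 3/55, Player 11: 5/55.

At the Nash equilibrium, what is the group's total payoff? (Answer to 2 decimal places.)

Each unit j contributes comes back to j as 6.8 × (j's share), so j prefers to contribute only if that share exceeds 1/6.8 = 0.1471; otherwise keeping the unit dominates.
Player 4 and Player 6 are above the threshold, contributing 28 each; the remaining 9 contribute 0. Total contributed: 56.
The mitigation fund pays out 6.8 × 56 = 380.80 in total (split across the unequal shares, but the aggregate is all that matters for the group sum).
The 9 free-riders keep 28 each, adding 252. Group total = 252 + 380.80 = 632.80.

632.80 billion dollars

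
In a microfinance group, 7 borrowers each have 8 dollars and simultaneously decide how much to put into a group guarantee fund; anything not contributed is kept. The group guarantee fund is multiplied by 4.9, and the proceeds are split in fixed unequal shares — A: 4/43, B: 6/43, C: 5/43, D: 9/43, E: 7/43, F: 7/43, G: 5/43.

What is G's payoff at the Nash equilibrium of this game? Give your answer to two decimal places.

12.56 dollars

Each unit j contributes comes back to j as 4.9 × (j's share), so j prefers to contribute only if that share exceeds 1/4.9 = 0.2041; otherwise keeping the unit dominates.
D alone (share 9/43) is above the threshold, contributing 8; the remaining 6 contribute 0. Total contributed: 8.
G keeps 8 and receives 4.9 × 8 × 5/43 = 4.56 from the group guarantee fund, for a payoff of 12.56.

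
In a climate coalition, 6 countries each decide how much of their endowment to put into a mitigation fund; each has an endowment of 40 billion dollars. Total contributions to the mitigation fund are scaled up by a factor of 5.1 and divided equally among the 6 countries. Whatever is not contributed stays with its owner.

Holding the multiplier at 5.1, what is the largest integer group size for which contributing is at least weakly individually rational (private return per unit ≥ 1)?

5

Private return per unit is 5.1/(group size), which is ≥ 1 whenever the group size is ≤ 5.1.
The largest such integer is 5.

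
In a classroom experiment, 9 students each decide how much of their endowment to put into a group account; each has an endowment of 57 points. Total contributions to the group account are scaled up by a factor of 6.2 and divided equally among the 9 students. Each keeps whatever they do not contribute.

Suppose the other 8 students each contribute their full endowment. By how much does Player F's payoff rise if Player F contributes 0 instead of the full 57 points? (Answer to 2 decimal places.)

17.73 points

Switching from a contribution of 57 to 0 lets Player F keep an extra 57 points, but lowers the group account by 57, which costs Player F their own share of that drop: 6.2/9 × 57 = 39.27.
Net gain = 57 − 39.27 = 17.73. The private return per contributed unit (0.6889) is below 1, so free-riding is indeed the best response regardless of what the others do.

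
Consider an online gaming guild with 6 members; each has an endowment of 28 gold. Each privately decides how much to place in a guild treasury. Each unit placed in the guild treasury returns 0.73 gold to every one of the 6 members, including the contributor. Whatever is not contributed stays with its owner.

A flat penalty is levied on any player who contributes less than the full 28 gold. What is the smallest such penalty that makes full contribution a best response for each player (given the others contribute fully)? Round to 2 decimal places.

7.56 gold

Given the others contribute fully, the best deviation is to contribute 0 (any partial contribution still incurs the fine and gives up units whose private return 0.73 is below 1).
Deviating from 28 to 0 saves 28 gold but forfeits the deviator's share of the drop in the guild treasury: 0.73 × 28 = 20.44.
So the deviation gain is 28 − 20.44 = 7.56, and the fine must be at least 7.56 gold to wipe it out.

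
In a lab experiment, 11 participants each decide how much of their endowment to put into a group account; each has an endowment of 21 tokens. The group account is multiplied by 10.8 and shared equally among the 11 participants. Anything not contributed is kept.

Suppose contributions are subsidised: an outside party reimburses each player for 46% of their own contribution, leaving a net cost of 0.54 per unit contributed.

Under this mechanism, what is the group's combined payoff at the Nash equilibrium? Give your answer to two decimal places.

With the mechanism, a contributed unit returns (10.8/11) / 0.54 = 1.8182 per unit of net cost to the contributor — now above 1 — so contributing fully is weakly dominant for every player.
At the Nash equilibrium everyone contributes 21. Group total payoff = 11 × (21 × 0.46 + 10.8 × 21) = 2601.06.

2601.06 tokens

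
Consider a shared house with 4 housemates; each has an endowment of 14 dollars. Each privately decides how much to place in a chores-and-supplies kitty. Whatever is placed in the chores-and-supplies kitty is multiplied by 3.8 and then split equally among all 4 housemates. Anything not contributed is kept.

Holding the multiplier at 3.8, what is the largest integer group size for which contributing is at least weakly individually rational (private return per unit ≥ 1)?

Private return per unit is 3.8/(group size), which is ≥ 1 whenever the group size is ≤ 3.8.
The largest such integer is 3.

3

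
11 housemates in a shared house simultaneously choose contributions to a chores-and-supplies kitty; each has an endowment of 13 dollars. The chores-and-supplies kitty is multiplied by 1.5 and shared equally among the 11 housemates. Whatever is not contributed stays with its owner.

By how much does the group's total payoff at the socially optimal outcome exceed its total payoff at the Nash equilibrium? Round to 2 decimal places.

71.50 dollars

Each contributed unit returns 1.5/11 = 0.1364 to its contributor — below 1 — so contributing 0 is dominant for every player. At the Nash equilibrium everyone keeps their 13, and the group total is 11 × 13 = 143.
Each contributed unit returns 1.500 to the group as a whole (0.1364 to each of 11 players), which exceeds 1, so the social optimum is full contribution: group total = 1.500 × 143 = 214.50.
Efficiency loss = 214.50 − 143 = 71.50.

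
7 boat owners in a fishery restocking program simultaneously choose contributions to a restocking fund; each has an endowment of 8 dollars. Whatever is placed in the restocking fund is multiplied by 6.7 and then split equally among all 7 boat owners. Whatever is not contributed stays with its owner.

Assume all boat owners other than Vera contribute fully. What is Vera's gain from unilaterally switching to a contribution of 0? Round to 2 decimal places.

0.34 dollars

Switching from a contribution of 8 to 0 lets Vera keep an extra 8 dollars, but lowers the restocking fund by 8, which costs Vera their own share of that drop: 6.7/7 × 8 = 7.66.
Net gain = 8 − 7.66 = 0.34. The private return per contributed unit (0.9571) is below 1, so free-riding is indeed the best response regardless of what the others do.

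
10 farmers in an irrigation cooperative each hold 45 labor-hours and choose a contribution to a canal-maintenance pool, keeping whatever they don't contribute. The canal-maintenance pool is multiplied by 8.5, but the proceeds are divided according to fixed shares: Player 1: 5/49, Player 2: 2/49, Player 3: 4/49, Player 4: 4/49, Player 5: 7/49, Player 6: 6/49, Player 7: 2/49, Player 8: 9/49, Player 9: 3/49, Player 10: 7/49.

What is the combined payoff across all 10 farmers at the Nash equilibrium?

Player j's private return per contributed unit is 8.5 × (j's share). Contributing is weakly dominant for j when that share is at least 1/8.5 = 0.1176, and contributing 0 is dominant otherwise.
The shares above 0.1176 belong to Player 5, Player 6, Player 8 and Player 10, contributing 45 each; the remaining 6 contribute 0. Total contributed: 180.
The canal-maintenance pool pays out 8.5 × 180 = 1530.00 in total (split across the unequal shares, but the aggregate is all that matters for the group sum).
The 6 free-riders keep 45 each, adding 270. Group total = 270 + 1530.00 = 1800.00.

1800.00 labor-hours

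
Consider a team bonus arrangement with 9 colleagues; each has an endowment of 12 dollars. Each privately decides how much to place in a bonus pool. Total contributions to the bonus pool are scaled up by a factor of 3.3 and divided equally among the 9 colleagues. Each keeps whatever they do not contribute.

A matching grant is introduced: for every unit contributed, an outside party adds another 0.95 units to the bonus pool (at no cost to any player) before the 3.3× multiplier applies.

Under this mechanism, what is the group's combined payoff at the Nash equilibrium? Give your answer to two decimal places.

Even with the mechanism, each unit contributed returns only 3.3 × 1.95 / 9 = 0.7150 per unit of net cost, so contributing nothing is still dominant.
At the Nash equilibrium no one contributes; group total payoff = 9 × 12 = 108.

108.00 dollars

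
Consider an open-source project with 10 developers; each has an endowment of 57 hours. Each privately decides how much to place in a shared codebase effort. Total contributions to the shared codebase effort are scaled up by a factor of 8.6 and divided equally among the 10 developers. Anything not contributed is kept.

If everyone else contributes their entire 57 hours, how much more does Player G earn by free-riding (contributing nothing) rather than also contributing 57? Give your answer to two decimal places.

Switching from a contribution of 57 to 0 lets Player G keep an extra 57 hours, but lowers the shared codebase effort by 57, which costs Player G their own share of that drop: 8.6/10 × 57 = 49.02.
Net gain = 57 − 49.02 = 7.98. The private return per contributed unit (0.8600) is below 1, so free-riding is indeed the best response regardless of what the others do.

7.98 hours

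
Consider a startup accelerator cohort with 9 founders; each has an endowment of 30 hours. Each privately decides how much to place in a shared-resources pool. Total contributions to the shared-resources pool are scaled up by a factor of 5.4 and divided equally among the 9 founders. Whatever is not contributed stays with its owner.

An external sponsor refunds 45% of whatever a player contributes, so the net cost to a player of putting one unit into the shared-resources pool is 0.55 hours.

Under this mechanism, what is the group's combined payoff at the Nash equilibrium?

1579.50 hours

The effective private return per unit is now (5.4/9) / 0.55 = 1.0909 > 1, so every player's dominant strategy flips to full contribution.
So the Nash equilibrium is full contribution by all 9; the group earns 9 × (30 × 0.45 + 5.4 × 30) = 1579.50.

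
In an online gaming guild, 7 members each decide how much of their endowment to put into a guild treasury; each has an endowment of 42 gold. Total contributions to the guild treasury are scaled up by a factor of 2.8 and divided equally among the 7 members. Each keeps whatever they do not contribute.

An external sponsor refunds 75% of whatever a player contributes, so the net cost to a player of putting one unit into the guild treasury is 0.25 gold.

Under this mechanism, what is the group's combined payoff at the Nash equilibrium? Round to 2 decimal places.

With the mechanism, a contributed unit returns (2.8/7) / 0.25 = 1.6000 per unit of net cost to the contributor — now above 1 — so contributing fully is weakly dominant for every player.
So the Nash equilibrium is full contribution by all 7; the group earns 7 × (42 × 0.75 + 2.8 × 42) = 1043.70.

1043.70 gold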